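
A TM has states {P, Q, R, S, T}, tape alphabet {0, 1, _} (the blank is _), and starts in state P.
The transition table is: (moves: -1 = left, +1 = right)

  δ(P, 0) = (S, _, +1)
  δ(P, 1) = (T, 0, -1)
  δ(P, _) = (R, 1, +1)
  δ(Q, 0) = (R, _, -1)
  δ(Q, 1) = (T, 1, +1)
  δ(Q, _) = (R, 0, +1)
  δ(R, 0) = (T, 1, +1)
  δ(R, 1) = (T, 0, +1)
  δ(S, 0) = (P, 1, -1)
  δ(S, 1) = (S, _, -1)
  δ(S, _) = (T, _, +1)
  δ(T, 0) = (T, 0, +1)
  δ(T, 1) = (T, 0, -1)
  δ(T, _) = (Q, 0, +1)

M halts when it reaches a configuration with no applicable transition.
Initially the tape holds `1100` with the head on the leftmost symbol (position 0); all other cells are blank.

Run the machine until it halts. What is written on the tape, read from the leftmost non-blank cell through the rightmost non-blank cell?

1010000

P | _[1]100___   read 1 → write 0, move -1, go to T
T | [_]0100___   read _ → write 0, move +1, go to Q
Q | 0[0]100___   read 0 → write _, move -1, go to R
R | [0]_100___   read 0 → write 1, move +1, go to T
T | 1[_]100___   read _ → write 0, move +1, go to Q
Q | 10[1]00___   read 1 → write 1, move +1, go to T
T | 101[0]0___   read 0 → write 0, move +1, go to T
T | 1010[0]___   read 0 → write 0, move +1, go to T
T | 10100[_]__   read _ → write 0, move +1, go to Q
Q | 101000[_]_   read _ → write 0, move +1, go to R
R | 1010000[_]
The non-blank tape span at halt is 1010000.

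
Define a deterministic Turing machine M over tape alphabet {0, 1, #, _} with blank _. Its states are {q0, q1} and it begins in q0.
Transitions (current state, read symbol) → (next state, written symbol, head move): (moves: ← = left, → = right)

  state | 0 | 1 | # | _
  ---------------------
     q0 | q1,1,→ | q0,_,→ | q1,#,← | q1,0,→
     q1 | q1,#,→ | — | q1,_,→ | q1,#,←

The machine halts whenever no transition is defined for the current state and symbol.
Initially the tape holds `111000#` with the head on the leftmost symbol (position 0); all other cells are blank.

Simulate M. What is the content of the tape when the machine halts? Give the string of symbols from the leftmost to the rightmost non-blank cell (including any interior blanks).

state=q0 head=0 tape=[1]11000#___   (q0,1)→(q0,_,→)
state=q0 head=1 tape=_[1]1000#___   (q0,1)→(q0,_,→)
state=q0 head=2 tape=__[1]000#___   (q0,1)→(q0,_,→)
state=q0 head=3 tape=___[0]00#___   (q0,0)→(q1,1,→)
state=q1 head=4 tape=___1[0]0#___   (q1,0)→(q1,#,→)
state=q1 head=5 tape=___1#[0]#___   (q1,0)→(q1,#,→)
state=q1 head=6 tape=___1##[#]___   (q1,#)→(q1,_,→)
state=q1 head=7 tape=___1##_[_]__   (q1,_)→(q1,#,←)
state=q1 head=6 tape=___1##[_]#__   (q1,_)→(q1,#,←)
state=q1 head=5 tape=___1#[#]##__   (q1,#)→(q1,_,→)
state=q1 head=6 tape=___1#_[#]#__   (q1,#)→(q1,_,→)
state=q1 head=7 tape=___1#__[#]__   (q1,#)→(q1,_,→)
state=q1 head=8 tape=___1#___[_]_   (q1,_)→(q1,#,←)
state=q1 head=7 tape=___1#__[_]#_   (q1,_)→(q1,#,←)
state=q1 head=6 tape=___1#_[_]##_   (q1,_)→(q1,#,←)
state=q1 head=5 tape=___1#[_]###_   (q1,_)→(q1,#,←)
state=q1 head=4 tape=___1[#]####_   (q1,#)→(q1,_,→)
state=q1 head=5 tape=___1_[#]###_   (q1,#)→(q1,_,→)
state=q1 head=6 tape=___1__[#]##_   (q1,#)→(q1,_,→)
state=q1 head=7 tape=___1___[#]#_   (q1,#)→(q1,_,→)
state=q1 head=8 tape=___1____[#]_   (q1,#)→(q1,_,→)
state=q1 head=9 tape=___1_____[_]   (q1,_)→(q1,#,←)
state=q1 head=8 tape=___1____[_]#   (q1,_)→(q1,#,←)
state=q1 head=7 tape=___1___[_]##   (q1,_)→(q1,#,←)
state=q1 head=6 tape=___1__[_]###   (q1,_)→(q1,#,←)
state=q1 head=5 tape=___1_[_]####   (q1,_)→(q1,#,←)
state=q1 head=4 tape=___1[_]#####   (q1,_)→(q1,#,←)
state=q1 head=3 tape=___[1]######
The non-blank tape span at halt is 1######.

1######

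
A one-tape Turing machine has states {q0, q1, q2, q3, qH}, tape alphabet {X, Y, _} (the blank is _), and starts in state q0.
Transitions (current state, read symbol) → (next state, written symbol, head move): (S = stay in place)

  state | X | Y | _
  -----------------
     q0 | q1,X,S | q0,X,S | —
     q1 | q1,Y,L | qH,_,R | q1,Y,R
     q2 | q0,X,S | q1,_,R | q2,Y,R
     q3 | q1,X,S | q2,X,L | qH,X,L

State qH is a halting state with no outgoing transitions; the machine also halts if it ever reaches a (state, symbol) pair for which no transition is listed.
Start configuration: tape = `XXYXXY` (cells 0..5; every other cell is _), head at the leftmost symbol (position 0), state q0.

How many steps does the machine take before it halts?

4

q0 | _[X]XYXXY   read X → write X, move S, go to q1
q1 | _[X]XYXXY   read X → write Y, move L, go to q1
q1 | [_]YXYXXY   read _ → write Y, move R, go to q1
q1 | Y[Y]XYXXY   read Y → write _, move R, go to qH
qH | Y_[X]YXXY
M halts after 4 transitions.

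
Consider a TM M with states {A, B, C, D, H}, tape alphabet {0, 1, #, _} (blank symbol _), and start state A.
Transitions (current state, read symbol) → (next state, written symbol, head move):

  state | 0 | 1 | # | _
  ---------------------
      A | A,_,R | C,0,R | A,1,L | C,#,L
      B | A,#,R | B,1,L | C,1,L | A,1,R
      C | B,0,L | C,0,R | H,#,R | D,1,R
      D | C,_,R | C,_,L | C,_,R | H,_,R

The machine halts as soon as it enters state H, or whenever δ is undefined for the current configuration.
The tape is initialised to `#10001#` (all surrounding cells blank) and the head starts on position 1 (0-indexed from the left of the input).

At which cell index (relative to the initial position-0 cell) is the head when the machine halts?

A | #[1]0001#_   read 1 → write 0, move R, go to C
C | #0[0]001#_   read 0 → write 0, move L, go to B
B | #[0]0001#_   read 0 → write #, move R, go to A
A | ##[0]001#_   read 0 → write _, move R, go to A
A | ##_[0]01#_   read 0 → write _, move R, go to A
A | ##__[0]1#_   read 0 → write _, move R, go to A
A | ##___[1]#_   read 1 → write 0, move R, go to C
C | ##___0[#]_   read # → write #, move R, go to H
H | ##___0#[_]
At halt the head is at cell 7.

7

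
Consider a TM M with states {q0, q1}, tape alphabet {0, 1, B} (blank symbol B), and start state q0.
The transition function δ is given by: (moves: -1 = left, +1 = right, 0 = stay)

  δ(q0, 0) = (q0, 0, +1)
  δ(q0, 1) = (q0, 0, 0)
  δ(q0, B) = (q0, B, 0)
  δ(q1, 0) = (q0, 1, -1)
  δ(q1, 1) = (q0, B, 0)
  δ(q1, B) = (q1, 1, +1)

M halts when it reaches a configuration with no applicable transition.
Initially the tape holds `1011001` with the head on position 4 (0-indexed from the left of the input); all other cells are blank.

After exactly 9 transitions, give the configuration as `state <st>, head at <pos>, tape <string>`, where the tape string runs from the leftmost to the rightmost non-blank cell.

q0 | 1011[0]01B   read 0 → write 0, move +1, go to q0
q0 | 10110[0]1B   read 0 → write 0, move +1, go to q0
q0 | 101100[1]B   read 1 → write 0, move 0, go to q0
q0 | 101100[0]B   read 0 → write 0, move +1, go to q0
q0 | 1011000[B]   read B → write B, move 0, go to q0
q0 | 1011000[B]   read B → write B, move 0, go to q0
q0 | 1011000[B]   read B → write B, move 0, go to q0
q0 | 1011000[B]   read B → write B, move 0, go to q0
q0 | 1011000[B]   read B → write B, move 0, go to q0
q0 | 1011000[B]
After 9 steps: state q0, head at 7, tape 1011000.

state q0, head at 7, tape 1011000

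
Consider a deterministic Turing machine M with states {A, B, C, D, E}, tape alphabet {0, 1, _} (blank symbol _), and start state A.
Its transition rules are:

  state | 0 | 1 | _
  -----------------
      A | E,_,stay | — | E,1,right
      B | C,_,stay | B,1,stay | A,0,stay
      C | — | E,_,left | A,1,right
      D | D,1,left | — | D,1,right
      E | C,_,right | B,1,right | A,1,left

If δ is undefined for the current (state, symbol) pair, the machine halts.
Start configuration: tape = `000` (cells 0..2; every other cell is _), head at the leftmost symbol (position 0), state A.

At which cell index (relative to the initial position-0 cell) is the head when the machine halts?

state=A head=0 tape=_[0]00   (A,0)→(E,_,stay)
state=E head=0 tape=_[_]00   (E,_)→(A,1,left)
state=A head=-1 tape=[_]100   (A,_)→(E,1,right)
state=E head=0 tape=1[1]00   (E,1)→(B,1,right)
state=B head=1 tape=11[0]0   (B,0)→(C,_,stay)
state=C head=1 tape=11[_]0   (C,_)→(A,1,right)
state=A head=2 tape=111[0]   (A,0)→(E,_,stay)
state=E head=2 tape=111[_]   (E,_)→(A,1,left)
state=A head=1 tape=11[1]1
At halt the head is at cell 1.

1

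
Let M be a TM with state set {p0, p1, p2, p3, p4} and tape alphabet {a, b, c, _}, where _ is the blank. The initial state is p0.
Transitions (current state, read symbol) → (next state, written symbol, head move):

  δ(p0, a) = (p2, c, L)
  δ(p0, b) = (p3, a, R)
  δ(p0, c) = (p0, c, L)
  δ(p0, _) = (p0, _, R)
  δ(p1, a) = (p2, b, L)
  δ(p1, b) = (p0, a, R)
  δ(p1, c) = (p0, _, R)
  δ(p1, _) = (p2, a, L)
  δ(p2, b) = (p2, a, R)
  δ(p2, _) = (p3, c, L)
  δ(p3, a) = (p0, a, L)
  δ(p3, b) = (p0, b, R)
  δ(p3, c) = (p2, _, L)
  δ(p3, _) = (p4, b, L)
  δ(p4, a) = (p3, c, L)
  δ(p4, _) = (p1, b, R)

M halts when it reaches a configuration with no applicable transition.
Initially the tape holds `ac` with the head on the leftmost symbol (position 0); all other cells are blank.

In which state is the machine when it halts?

p2

state=p0 head=0 tape=___[a]c   (p0,a)→(p2,c,L)
state=p2 head=-1 tape=__[_]cc   (p2,_)→(p3,c,L)
state=p3 head=-2 tape=_[_]ccc   (p3,_)→(p4,b,L)
state=p4 head=-3 tape=[_]bccc   (p4,_)→(p1,b,R)
state=p1 head=-2 tape=b[b]ccc   (p1,b)→(p0,a,R)
state=p0 head=-1 tape=ba[c]cc   (p0,c)→(p0,c,L)
state=p0 head=-2 tape=b[a]ccc   (p0,a)→(p2,c,L)
state=p2 head=-3 tape=[b]cccc   (p2,b)→(p2,a,R)
state=p2 head=-2 tape=a[c]ccc
No transition is defined for (p2, c); M halts in state p2.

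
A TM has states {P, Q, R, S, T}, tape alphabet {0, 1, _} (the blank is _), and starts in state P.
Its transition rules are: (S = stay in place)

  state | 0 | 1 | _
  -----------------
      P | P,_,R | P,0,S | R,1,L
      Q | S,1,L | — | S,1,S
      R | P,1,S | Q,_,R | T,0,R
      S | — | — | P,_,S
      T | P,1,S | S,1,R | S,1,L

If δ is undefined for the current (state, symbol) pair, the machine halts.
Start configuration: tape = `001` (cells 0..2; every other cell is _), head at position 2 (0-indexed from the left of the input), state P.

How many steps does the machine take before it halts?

P | 00[1]__   read 1 → write 0, move S, go to P
P | 00[0]__   read 0 → write _, move R, go to P
P | 00_[_]_   read _ → write 1, move L, go to R
R | 00[_]1_   read _ → write 0, move R, go to T
T | 000[1]_   read 1 → write 1, move R, go to S
S | 0001[_]   read _ → write _, move S, go to P
P | 0001[_]   read _ → write 1, move L, go to R
R | 000[1]1   read 1 → write _, move R, go to Q
Q | 000_[1]
M halts after 8 transitions.

8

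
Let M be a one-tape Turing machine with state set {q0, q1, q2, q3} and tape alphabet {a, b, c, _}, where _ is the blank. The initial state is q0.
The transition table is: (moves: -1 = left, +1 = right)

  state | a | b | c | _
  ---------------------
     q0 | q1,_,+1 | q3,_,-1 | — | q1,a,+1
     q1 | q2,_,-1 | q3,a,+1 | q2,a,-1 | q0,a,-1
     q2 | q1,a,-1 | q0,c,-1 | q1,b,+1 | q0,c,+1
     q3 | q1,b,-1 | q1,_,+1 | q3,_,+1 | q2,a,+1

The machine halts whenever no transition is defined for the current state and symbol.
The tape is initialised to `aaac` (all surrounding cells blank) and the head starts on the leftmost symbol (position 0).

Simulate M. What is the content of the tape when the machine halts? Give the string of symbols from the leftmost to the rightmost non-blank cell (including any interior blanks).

cc_aa

q0 | _[a]aac   read a → write _, move +1, go to q1
q1 | __[a]ac   read a → write _, move -1, go to q2
q2 | _[_]_ac   read _ → write c, move +1, go to q0
q0 | _c[_]ac   read _ → write a, move +1, go to q1
q1 | _ca[a]c   read a → write _, move -1, go to q2
q2 | _c[a]_c   read a → write a, move -1, go to q1
q1 | _[c]a_c   read c → write a, move -1, go to q2
q2 | [_]aa_c   read _ → write c, move +1, go to q0
q0 | c[a]a_c   read a → write _, move +1, go to q1
q1 | c_[a]_c   read a → write _, move -1, go to q2
q2 | c[_]__c   read _ → write c, move +1, go to q0
q0 | cc[_]_c   read _ → write a, move +1, go to q1
q1 | cca[_]c   read _ → write a, move -1, go to q0
q0 | cc[a]ac   read a → write _, move +1, go to q1
q1 | cc_[a]c   read a → write _, move -1, go to q2
q2 | cc[_]_c   read _ → write c, move +1, go to q0
q0 | ccc[_]c   read _ → write a, move +1, go to q1
q1 | ccca[c]   read c → write a, move -1, go to q2
q2 | ccc[a]a   read a → write a, move -1, go to q1
q1 | cc[c]aa   read c → write a, move -1, go to q2
q2 | c[c]aaa   read c → write b, move +1, go to q1
q1 | cb[a]aa   read a → write _, move -1, go to q2
q2 | c[b]_aa   read b → write c, move -1, go to q0
q0 | [c]c_aa
The non-blank tape span at halt is cc_aa.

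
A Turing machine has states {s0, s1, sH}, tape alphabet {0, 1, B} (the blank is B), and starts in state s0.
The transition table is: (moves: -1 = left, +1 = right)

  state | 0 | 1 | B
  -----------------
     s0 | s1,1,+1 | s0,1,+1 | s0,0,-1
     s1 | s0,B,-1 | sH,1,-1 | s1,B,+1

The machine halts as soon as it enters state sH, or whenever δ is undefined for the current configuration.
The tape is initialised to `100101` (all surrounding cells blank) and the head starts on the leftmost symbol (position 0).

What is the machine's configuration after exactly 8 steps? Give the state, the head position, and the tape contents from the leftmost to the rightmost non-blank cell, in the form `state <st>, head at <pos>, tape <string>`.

state=s0 head=0 tape=[1]00101   (s0,1)→(s0,1,+1)
state=s0 head=1 tape=1[0]0101   (s0,0)→(s1,1,+1)
state=s1 head=2 tape=11[0]101   (s1,0)→(s0,B,-1)
state=s0 head=1 tape=1[1]B101   (s0,1)→(s0,1,+1)
state=s0 head=2 tape=11[B]101   (s0,B)→(s0,0,-1)
state=s0 head=1 tape=1[1]0101   (s0,1)→(s0,1,+1)
state=s0 head=2 tape=11[0]101   (s0,0)→(s1,1,+1)
state=s1 head=3 tape=111[1]01   (s1,1)→(sH,1,-1)
state=sH head=2 tape=11[1]101
After 8 steps: state sH, head at 2, tape 111101.

state sH, head at 2, tape 111101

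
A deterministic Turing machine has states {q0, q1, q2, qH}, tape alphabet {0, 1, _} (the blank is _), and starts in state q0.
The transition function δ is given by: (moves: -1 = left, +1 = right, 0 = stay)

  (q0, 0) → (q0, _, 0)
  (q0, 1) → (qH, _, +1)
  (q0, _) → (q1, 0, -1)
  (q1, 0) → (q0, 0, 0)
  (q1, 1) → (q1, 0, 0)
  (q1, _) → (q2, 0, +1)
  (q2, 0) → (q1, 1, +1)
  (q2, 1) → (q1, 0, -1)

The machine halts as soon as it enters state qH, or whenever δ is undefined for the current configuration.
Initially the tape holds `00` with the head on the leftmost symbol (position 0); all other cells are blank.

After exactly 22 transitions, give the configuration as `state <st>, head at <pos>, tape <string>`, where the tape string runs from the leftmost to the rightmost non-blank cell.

state=q0 head=0 tape=__[0]0   (q0,0)→(q0,_,0)
state=q0 head=0 tape=__[_]0   (q0,_)→(q1,0,-1)
state=q1 head=-1 tape=_[_]00   (q1,_)→(q2,0,+1)
state=q2 head=0 tape=_0[0]0   (q2,0)→(q1,1,+1)
state=q1 head=1 tape=_01[0]   (q1,0)→(q0,0,0)
state=q0 head=1 tape=_01[0]   (q0,0)→(q0,_,0)
state=q0 head=1 tape=_01[_]   (q0,_)→(q1,0,-1)
state=q1 head=0 tape=_0[1]0   (q1,1)→(q1,0,0)
state=q1 head=0 tape=_0[0]0   (q1,0)→(q0,0,0)
state=q0 head=0 tape=_0[0]0   (q0,0)→(q0,_,0)
state=q0 head=0 tape=_0[_]0   (q0,_)→(q1,0,-1)
state=q1 head=-1 tape=_[0]00   (q1,0)→(q0,0,0)
state=q0 head=-1 tape=_[0]00   (q0,0)→(q0,_,0)
state=q0 head=-1 tape=_[_]00   (q0,_)→(q1,0,-1)
state=q1 head=-2 tape=[_]000   (q1,_)→(q2,0,+1)
state=q2 head=-1 tape=0[0]00   (q2,0)→(q1,1,+1)
state=q1 head=0 tape=01[0]0   (q1,0)→(q0,0,0)
state=q0 head=0 tape=01[0]0   (q0,0)→(q0,_,0)
state=q0 head=0 tape=01[_]0   (q0,_)→(q1,0,-1)
state=q1 head=-1 tape=0[1]00   (q1,1)→(q1,0,0)
state=q1 head=-1 tape=0[0]00   (q1,0)→(q0,0,0)
state=q0 head=-1 tape=0[0]00   (q0,0)→(q0,_,0)
state=q0 head=-1 tape=0[_]00
After 22 steps: state q0, head at -1, tape 0_00.

state q0, head at -1, tape 0_00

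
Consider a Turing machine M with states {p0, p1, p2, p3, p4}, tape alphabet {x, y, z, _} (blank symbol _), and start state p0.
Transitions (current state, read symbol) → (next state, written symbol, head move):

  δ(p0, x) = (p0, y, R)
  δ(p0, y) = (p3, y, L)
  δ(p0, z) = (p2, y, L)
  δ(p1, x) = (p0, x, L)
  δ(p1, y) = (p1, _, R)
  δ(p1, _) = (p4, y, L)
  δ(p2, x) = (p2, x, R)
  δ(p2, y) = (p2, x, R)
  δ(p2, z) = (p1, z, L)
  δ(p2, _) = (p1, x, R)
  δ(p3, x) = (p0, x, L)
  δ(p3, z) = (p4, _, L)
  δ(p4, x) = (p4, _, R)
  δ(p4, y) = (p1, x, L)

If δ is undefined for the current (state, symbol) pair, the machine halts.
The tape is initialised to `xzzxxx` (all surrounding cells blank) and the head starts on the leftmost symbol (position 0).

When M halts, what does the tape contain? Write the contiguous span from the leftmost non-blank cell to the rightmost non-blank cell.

yxyxxxxxx

state=p0 head=0 tape=__[x]zzxxx__   (p0,x)→(p0,y,R)
state=p0 head=1 tape=__y[z]zxxx__   (p0,z)→(p2,y,L)
state=p2 head=0 tape=__[y]yzxxx__   (p2,y)→(p2,x,R)
state=p2 head=1 tape=__x[y]zxxx__   (p2,y)→(p2,x,R)
state=p2 head=2 tape=__xx[z]xxx__   (p2,z)→(p1,z,L)
state=p1 head=1 tape=__x[x]zxxx__   (p1,x)→(p0,x,L)
state=p0 head=0 tape=__[x]xzxxx__   (p0,x)→(p0,y,R)
state=p0 head=1 tape=__y[x]zxxx__   (p0,x)→(p0,y,R)
state=p0 head=2 tape=__yy[z]xxx__   (p0,z)→(p2,y,L)
state=p2 head=1 tape=__y[y]yxxx__   (p2,y)→(p2,x,R)
state=p2 head=2 tape=__yx[y]xxx__   (p2,y)→(p2,x,R)
state=p2 head=3 tape=__yxx[x]xx__   (p2,x)→(p2,x,R)
state=p2 head=4 tape=__yxxx[x]x__   (p2,x)→(p2,x,R)
state=p2 head=5 tape=__yxxxx[x]__   (p2,x)→(p2,x,R)
state=p2 head=6 tape=__yxxxxx[_]_   (p2,_)→(p1,x,R)
state=p1 head=7 tape=__yxxxxxx[_]   (p1,_)→(p4,y,L)
state=p4 head=6 tape=__yxxxxx[x]y   (p4,x)→(p4,_,R)
state=p4 head=7 tape=__yxxxxx_[y]   (p4,y)→(p1,x,L)
state=p1 head=6 tape=__yxxxxx[_]x   (p1,_)→(p4,y,L)
state=p4 head=5 tape=__yxxxx[x]yx   (p4,x)→(p4,_,R)
state=p4 head=6 tape=__yxxxx_[y]x   (p4,y)→(p1,x,L)
state=p1 head=5 tape=__yxxxx[_]xx   (p1,_)→(p4,y,L)
state=p4 head=4 tape=__yxxx[x]yxx   (p4,x)→(p4,_,R)
state=p4 head=5 tape=__yxxx_[y]xx   (p4,y)→(p1,x,L)
state=p1 head=4 tape=__yxxx[_]xxx   (p1,_)→(p4,y,L)
state=p4 head=3 tape=__yxx[x]yxxx   (p4,x)→(p4,_,R)
state=p4 head=4 tape=__yxx_[y]xxx   (p4,y)→(p1,x,L)
state=p1 head=3 tape=__yxx[_]xxxx   (p1,_)→(p4,y,L)
state=p4 head=2 tape=__yx[x]yxxxx   (p4,x)→(p4,_,R)
state=p4 head=3 tape=__yx_[y]xxxx   (p4,y)→(p1,x,L)
state=p1 head=2 tape=__yx[_]xxxxx   (p1,_)→(p4,y,L)
state=p4 head=1 tape=__y[x]yxxxxx   (p4,x)→(p4,_,R)
state=p4 head=2 tape=__y_[y]xxxxx   (p4,y)→(p1,x,L)
state=p1 head=1 tape=__y[_]xxxxxx   (p1,_)→(p4,y,L)
state=p4 head=0 tape=__[y]yxxxxxx   (p4,y)→(p1,x,L)
state=p1 head=-1 tape=_[_]xyxxxxxx   (p1,_)→(p4,y,L)
state=p4 head=-2 tape=[_]yxyxxxxxx
The non-blank tape span at halt is yxyxxxxxx.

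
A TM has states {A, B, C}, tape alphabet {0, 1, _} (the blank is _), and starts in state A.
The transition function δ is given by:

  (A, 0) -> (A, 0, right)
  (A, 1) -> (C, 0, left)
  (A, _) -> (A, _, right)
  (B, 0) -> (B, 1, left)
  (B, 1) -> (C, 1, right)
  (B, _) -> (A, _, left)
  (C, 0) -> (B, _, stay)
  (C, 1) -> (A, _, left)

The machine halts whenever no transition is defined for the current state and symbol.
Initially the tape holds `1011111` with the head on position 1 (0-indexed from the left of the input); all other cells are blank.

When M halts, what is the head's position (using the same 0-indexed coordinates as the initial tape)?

-1

state=A head=1 tape=_1[0]11111   (A,0)→(A,0,right)
state=A head=2 tape=_10[1]1111   (A,1)→(C,0,left)
state=C head=1 tape=_1[0]01111   (C,0)→(B,_,stay)
state=B head=1 tape=_1[_]01111   (B,_)→(A,_,left)
state=A head=0 tape=_[1]_01111   (A,1)→(C,0,left)
state=C head=-1 tape=[_]0_01111
At halt the head is at cell -1.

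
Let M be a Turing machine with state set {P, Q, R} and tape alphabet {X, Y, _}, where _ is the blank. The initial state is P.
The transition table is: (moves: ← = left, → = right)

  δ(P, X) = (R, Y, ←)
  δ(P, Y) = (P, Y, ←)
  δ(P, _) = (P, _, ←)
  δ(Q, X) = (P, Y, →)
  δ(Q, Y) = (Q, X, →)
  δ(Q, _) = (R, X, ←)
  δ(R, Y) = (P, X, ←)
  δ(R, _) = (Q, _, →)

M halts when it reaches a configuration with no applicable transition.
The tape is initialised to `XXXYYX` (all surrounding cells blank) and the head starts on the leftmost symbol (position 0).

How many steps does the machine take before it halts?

23

state=P head=0 tape=_[X]XXYYX_   (P,X)→(R,Y,←)
state=R head=-1 tape=[_]YXXYYX_   (R,_)→(Q,_,→)
state=Q head=0 tape=_[Y]XXYYX_   (Q,Y)→(Q,X,→)
state=Q head=1 tape=_X[X]XYYX_   (Q,X)→(P,Y,→)
state=P head=2 tape=_XY[X]YYX_   (P,X)→(R,Y,←)
state=R head=1 tape=_X[Y]YYYX_   (R,Y)→(P,X,←)
state=P head=0 tape=_[X]XYYYX_   (P,X)→(R,Y,←)
state=R head=-1 tape=[_]YXYYYX_   (R,_)→(Q,_,→)
state=Q head=0 tape=_[Y]XYYYX_   (Q,Y)→(Q,X,→)
state=Q head=1 tape=_X[X]YYYX_   (Q,X)→(P,Y,→)
state=P head=2 tape=_XY[Y]YYX_   (P,Y)→(P,Y,←)
state=P head=1 tape=_X[Y]YYYX_   (P,Y)→(P,Y,←)
state=P head=0 tape=_[X]YYYYX_   (P,X)→(R,Y,←)
state=R head=-1 tape=[_]YYYYYX_   (R,_)→(Q,_,→)
state=Q head=0 tape=_[Y]YYYYX_   (Q,Y)→(Q,X,→)
state=Q head=1 tape=_X[Y]YYYX_   (Q,Y)→(Q,X,→)
state=Q head=2 tape=_XX[Y]YYX_   (Q,Y)→(Q,X,→)
state=Q head=3 tape=_XXX[Y]YX_   (Q,Y)→(Q,X,→)
state=Q head=4 tape=_XXXX[Y]X_   (Q,Y)→(Q,X,→)
state=Q head=5 tape=_XXXXX[X]_   (Q,X)→(P,Y,→)
state=P head=6 tape=_XXXXXY[_]   (P,_)→(P,_,←)
state=P head=5 tape=_XXXXX[Y]_   (P,Y)→(P,Y,←)
state=P head=4 tape=_XXXX[X]Y_   (P,X)→(R,Y,←)
state=R head=3 tape=_XXX[X]YY_
M halts after 23 transitions.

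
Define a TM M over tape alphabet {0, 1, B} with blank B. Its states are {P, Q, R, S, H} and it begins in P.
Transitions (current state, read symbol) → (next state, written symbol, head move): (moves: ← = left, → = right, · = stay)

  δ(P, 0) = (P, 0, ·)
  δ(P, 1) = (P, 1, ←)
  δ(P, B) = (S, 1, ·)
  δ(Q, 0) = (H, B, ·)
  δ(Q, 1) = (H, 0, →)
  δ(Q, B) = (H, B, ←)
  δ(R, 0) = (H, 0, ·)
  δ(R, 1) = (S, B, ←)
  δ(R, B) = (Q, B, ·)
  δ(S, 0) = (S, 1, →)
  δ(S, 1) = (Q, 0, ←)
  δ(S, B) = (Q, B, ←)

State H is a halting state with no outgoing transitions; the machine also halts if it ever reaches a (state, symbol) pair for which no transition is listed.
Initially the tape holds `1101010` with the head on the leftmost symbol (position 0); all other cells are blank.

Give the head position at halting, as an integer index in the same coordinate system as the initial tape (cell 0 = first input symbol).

-3

state=P head=0 tape=BBB[1]101010   (P,1)→(P,1,←)
state=P head=-1 tape=BB[B]1101010   (P,B)→(S,1,·)
state=S head=-1 tape=BB[1]1101010   (S,1)→(Q,0,←)
state=Q head=-2 tape=B[B]01101010   (Q,B)→(H,B,←)
state=H head=-3 tape=[B]B01101010
At halt the head is at cell -3.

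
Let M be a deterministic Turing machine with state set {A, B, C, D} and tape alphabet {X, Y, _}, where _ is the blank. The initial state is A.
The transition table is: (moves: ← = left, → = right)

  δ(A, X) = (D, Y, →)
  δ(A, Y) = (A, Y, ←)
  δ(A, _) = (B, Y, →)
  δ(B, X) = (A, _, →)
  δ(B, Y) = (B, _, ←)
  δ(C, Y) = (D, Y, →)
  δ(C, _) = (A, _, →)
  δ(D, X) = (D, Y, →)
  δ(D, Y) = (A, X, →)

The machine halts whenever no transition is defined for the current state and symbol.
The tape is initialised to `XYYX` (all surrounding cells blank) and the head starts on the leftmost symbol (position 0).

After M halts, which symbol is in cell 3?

state=A head=0 tape=[X]YYX_   (A,X)→(D,Y,→)
state=D head=1 tape=Y[Y]YX_   (D,Y)→(A,X,→)
state=A head=2 tape=YX[Y]X_   (A,Y)→(A,Y,←)
state=A head=1 tape=Y[X]YX_   (A,X)→(D,Y,→)
state=D head=2 tape=YY[Y]X_   (D,Y)→(A,X,→)
state=A head=3 tape=YYX[X]_   (A,X)→(D,Y,→)
state=D head=4 tape=YYXY[_]
Cell 3 holds Y when M halts.

Y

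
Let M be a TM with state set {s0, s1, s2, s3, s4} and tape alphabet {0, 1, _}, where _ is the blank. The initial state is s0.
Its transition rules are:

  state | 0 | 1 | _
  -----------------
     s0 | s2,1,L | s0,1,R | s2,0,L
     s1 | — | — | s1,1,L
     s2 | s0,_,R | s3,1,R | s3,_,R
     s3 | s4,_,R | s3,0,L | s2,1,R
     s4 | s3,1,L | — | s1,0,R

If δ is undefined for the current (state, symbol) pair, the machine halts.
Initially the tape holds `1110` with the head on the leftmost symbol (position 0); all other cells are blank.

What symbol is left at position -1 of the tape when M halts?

1

state=s0 head=0 tape=_[1]110___   (s0,1)→(s0,1,R)
state=s0 head=1 tape=_1[1]10___   (s0,1)→(s0,1,R)
state=s0 head=2 tape=_11[1]0___   (s0,1)→(s0,1,R)
state=s0 head=3 tape=_111[0]___   (s0,0)→(s2,1,L)
state=s2 head=2 tape=_11[1]1___   (s2,1)→(s3,1,R)
state=s3 head=3 tape=_111[1]___   (s3,1)→(s3,0,L)
state=s3 head=2 tape=_11[1]0___   (s3,1)→(s3,0,L)
state=s3 head=1 tape=_1[1]00___   (s3,1)→(s3,0,L)
state=s3 head=0 tape=_[1]000___   (s3,1)→(s3,0,L)
state=s3 head=-1 tape=[_]0000___   (s3,_)→(s2,1,R)
state=s2 head=0 tape=1[0]000___   (s2,0)→(s0,_,R)
state=s0 head=1 tape=1_[0]00___   (s0,0)→(s2,1,L)
state=s2 head=0 tape=1[_]100___   (s2,_)→(s3,_,R)
state=s3 head=1 tape=1_[1]00___   (s3,1)→(s3,0,L)
state=s3 head=0 tape=1[_]000___   (s3,_)→(s2,1,R)
state=s2 head=1 tape=11[0]00___   (s2,0)→(s0,_,R)
state=s0 head=2 tape=11_[0]0___   (s0,0)→(s2,1,L)
state=s2 head=1 tape=11[_]10___   (s2,_)→(s3,_,R)
state=s3 head=2 tape=11_[1]0___   (s3,1)→(s3,0,L)
state=s3 head=1 tape=11[_]00___   (s3,_)→(s2,1,R)
state=s2 head=2 tape=111[0]0___   (s2,0)→(s0,_,R)
state=s0 head=3 tape=111_[0]___   (s0,0)→(s2,1,L)
state=s2 head=2 tape=111[_]1___   (s2,_)→(s3,_,R)
state=s3 head=3 tape=111_[1]___   (s3,1)→(s3,0,L)
state=s3 head=2 tape=111[_]0___   (s3,_)→(s2,1,R)
state=s2 head=3 tape=1111[0]___   (s2,0)→(s0,_,R)
state=s0 head=4 tape=1111_[_]__   (s0,_)→(s2,0,L)
state=s2 head=3 tape=1111[_]0__   (s2,_)→(s3,_,R)
state=s3 head=4 tape=1111_[0]__   (s3,0)→(s4,_,R)
state=s4 head=5 tape=1111__[_]_   (s4,_)→(s1,0,R)
state=s1 head=6 tape=1111__0[_]   (s1,_)→(s1,1,L)
state=s1 head=5 tape=1111__[0]1
Cell -1 holds 1 when M halts.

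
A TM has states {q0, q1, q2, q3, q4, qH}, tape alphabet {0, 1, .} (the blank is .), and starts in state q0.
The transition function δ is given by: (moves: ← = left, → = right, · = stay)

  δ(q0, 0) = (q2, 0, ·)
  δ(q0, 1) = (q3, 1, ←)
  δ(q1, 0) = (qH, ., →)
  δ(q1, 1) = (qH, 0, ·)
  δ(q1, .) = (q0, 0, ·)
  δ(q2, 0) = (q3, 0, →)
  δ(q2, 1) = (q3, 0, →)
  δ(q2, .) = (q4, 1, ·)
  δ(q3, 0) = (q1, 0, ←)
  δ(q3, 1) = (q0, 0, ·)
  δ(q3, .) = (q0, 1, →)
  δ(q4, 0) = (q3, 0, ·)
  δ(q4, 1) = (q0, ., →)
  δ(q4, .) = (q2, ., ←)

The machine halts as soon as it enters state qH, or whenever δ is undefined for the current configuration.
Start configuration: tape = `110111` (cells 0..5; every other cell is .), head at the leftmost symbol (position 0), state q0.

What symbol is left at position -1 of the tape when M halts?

q0 | .[1]10111   read 1 → write 1, move ←, go to q3
q3 | [.]110111   read . → write 1, move →, go to q0
q0 | 1[1]10111   read 1 → write 1, move ←, go to q3
q3 | [1]110111   read 1 → write 0, move ·, go to q0
q0 | [0]110111   read 0 → write 0, move ·, go to q2
q2 | [0]110111   read 0 → write 0, move →, go to q3
q3 | 0[1]10111   read 1 → write 0, move ·, go to q0
q0 | 0[0]10111   read 0 → write 0, move ·, go to q2
q2 | 0[0]10111   read 0 → write 0, move →, go to q3
q3 | 00[1]0111   read 1 → write 0, move ·, go to q0
q0 | 00[0]0111   read 0 → write 0, move ·, go to q2
q2 | 00[0]0111   read 0 → write 0, move →, go to q3
q3 | 000[0]111   read 0 → write 0, move ←, go to q1
q1 | 00[0]0111   read 0 → write ., move →, go to qH
qH | 00.[0]111
Cell -1 holds 0 when M halts.

0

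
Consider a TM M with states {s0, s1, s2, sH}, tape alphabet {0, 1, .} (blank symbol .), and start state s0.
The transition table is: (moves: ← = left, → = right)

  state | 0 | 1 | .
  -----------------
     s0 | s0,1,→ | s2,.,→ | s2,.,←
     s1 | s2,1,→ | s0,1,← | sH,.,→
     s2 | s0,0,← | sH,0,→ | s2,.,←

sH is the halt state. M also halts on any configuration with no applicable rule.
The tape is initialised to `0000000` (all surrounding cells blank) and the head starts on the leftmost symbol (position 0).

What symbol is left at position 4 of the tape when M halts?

1

state=s0 head=0 tape=[0]000000.   (s0,0)→(s0,1,→)
state=s0 head=1 tape=1[0]00000.   (s0,0)→(s0,1,→)
state=s0 head=2 tape=11[0]0000.   (s0,0)→(s0,1,→)
state=s0 head=3 tape=111[0]000.   (s0,0)→(s0,1,→)
state=s0 head=4 tape=1111[0]00.   (s0,0)→(s0,1,→)
state=s0 head=5 tape=11111[0]0.   (s0,0)→(s0,1,→)
state=s0 head=6 tape=111111[0].   (s0,0)→(s0,1,→)
state=s0 head=7 tape=1111111[.]   (s0,.)→(s2,.,←)
state=s2 head=6 tape=111111[1].   (s2,1)→(sH,0,→)
state=sH head=7 tape=1111110[.]
Cell 4 holds 1 when M halts.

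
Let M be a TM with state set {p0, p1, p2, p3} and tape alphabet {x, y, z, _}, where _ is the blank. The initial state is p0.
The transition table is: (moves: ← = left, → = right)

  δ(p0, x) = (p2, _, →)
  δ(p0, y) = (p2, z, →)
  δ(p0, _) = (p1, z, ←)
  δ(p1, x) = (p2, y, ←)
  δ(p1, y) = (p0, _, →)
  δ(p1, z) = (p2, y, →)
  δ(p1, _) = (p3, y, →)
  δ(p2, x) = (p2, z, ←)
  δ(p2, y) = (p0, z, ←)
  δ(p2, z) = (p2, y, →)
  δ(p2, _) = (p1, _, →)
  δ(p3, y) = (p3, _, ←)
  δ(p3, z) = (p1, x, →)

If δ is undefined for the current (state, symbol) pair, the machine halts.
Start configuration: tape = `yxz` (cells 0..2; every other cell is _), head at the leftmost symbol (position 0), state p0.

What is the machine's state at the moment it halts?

p3

state=p0 head=0 tape=[y]xz___   (p0,y)→(p2,z,→)
state=p2 head=1 tape=z[x]z___   (p2,x)→(p2,z,←)
state=p2 head=0 tape=[z]zz___   (p2,z)→(p2,y,→)
state=p2 head=1 tape=y[z]z___   (p2,z)→(p2,y,→)
state=p2 head=2 tape=yy[z]___   (p2,z)→(p2,y,→)
state=p2 head=3 tape=yyy[_]__   (p2,_)→(p1,_,→)
state=p1 head=4 tape=yyy_[_]_   (p1,_)→(p3,y,→)
state=p3 head=5 tape=yyy_y[_]
No transition is defined for (p3, _); M halts in state p3.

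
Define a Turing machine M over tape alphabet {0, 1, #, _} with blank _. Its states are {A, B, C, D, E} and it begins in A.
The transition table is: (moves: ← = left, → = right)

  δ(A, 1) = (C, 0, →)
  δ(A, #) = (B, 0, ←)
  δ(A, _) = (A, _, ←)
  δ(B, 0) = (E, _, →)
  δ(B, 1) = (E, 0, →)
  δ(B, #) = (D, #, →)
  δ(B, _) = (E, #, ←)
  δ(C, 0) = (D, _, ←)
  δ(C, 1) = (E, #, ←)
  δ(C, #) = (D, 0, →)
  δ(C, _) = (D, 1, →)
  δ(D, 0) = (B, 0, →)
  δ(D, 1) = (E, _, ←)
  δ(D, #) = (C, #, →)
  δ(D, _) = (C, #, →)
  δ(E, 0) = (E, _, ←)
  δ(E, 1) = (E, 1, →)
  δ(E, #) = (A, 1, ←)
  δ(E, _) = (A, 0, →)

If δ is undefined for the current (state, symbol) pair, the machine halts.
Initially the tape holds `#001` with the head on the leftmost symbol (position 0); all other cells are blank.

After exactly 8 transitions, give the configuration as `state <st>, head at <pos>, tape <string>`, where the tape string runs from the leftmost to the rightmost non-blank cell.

state A, head at -2, tape 0_0001

state=A head=0 tape=__[#]001   (A,#)→(B,0,←)
state=B head=-1 tape=_[_]0001   (B,_)→(E,#,←)
state=E head=-2 tape=[_]#0001   (E,_)→(A,0,→)
state=A head=-1 tape=0[#]0001   (A,#)→(B,0,←)
state=B head=-2 tape=[0]00001   (B,0)→(E,_,→)
state=E head=-1 tape=_[0]0001   (E,0)→(E,_,←)
state=E head=-2 tape=[_]_0001   (E,_)→(A,0,→)
state=A head=-1 tape=0[_]0001   (A,_)→(A,_,←)
state=A head=-2 tape=[0]_0001
After 8 steps: state A, head at -2, tape 0_0001.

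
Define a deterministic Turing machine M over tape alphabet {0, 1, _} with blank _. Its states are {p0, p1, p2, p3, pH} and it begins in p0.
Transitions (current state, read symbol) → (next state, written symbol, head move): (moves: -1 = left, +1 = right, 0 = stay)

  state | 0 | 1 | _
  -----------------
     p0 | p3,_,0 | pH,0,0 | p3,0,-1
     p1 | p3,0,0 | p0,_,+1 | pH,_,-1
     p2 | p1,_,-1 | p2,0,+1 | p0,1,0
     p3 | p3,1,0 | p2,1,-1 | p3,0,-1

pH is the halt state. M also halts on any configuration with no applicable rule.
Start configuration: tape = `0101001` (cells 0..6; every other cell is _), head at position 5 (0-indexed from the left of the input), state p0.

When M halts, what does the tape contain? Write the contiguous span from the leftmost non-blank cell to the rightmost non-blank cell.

p0 | 01010[0]1   read 0 → write _, move 0, go to p3
p3 | 01010[_]1   read _ → write 0, move -1, go to p3
p3 | 0101[0]01   read 0 → write 1, move 0, go to p3
p3 | 0101[1]01   read 1 → write 1, move -1, go to p2
p2 | 010[1]101   read 1 → write 0, move +1, go to p2
p2 | 0100[1]01   read 1 → write 0, move +1, go to p2
p2 | 01000[0]1   read 0 → write _, move -1, go to p1
p1 | 0100[0]_1   read 0 → write 0, move 0, go to p3
p3 | 0100[0]_1   read 0 → write 1, move 0, go to p3
p3 | 0100[1]_1   read 1 → write 1, move -1, go to p2
p2 | 010[0]1_1   read 0 → write _, move -1, go to p1
p1 | 01[0]_1_1   read 0 → write 0, move 0, go to p3
p3 | 01[0]_1_1   read 0 → write 1, move 0, go to p3
p3 | 01[1]_1_1   read 1 → write 1, move -1, go to p2
p2 | 0[1]1_1_1   read 1 → write 0, move +1, go to p2
p2 | 00[1]_1_1   read 1 → write 0, move +1, go to p2
p2 | 000[_]1_1   read _ → write 1, move 0, go to p0
p0 | 000[1]1_1   read 1 → write 0, move 0, go to pH
pH | 000[0]1_1
The non-blank tape span at halt is 00001_1.

00001_1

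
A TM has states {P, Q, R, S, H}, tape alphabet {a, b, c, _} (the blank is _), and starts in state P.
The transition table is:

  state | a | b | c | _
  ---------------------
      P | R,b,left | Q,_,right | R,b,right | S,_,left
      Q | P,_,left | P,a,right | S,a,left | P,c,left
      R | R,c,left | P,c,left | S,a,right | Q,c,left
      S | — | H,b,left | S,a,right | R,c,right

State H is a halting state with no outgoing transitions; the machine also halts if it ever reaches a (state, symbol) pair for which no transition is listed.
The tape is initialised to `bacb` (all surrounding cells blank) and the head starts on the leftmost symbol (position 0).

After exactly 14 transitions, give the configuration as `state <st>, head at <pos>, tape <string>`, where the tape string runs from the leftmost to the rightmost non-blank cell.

state H, head at 2, tape aaacab

state=P head=0 tape=__[b]acb   (P,b)→(Q,_,right)
state=Q head=1 tape=___[a]cb   (Q,a)→(P,_,left)
state=P head=0 tape=__[_]_cb   (P,_)→(S,_,left)
state=S head=-1 tape=_[_]__cb   (S,_)→(R,c,right)
state=R head=0 tape=_c[_]_cb   (R,_)→(Q,c,left)
state=Q head=-1 tape=_[c]c_cb   (Q,c)→(S,a,left)
state=S head=-2 tape=[_]ac_cb   (S,_)→(R,c,right)
state=R head=-1 tape=c[a]c_cb   (R,a)→(R,c,left)
state=R head=-2 tape=[c]cc_cb   (R,c)→(S,a,right)
state=S head=-1 tape=a[c]c_cb   (S,c)→(S,a,right)
state=S head=0 tape=aa[c]_cb   (S,c)→(S,a,right)
state=S head=1 tape=aaa[_]cb   (S,_)→(R,c,right)
state=R head=2 tape=aaac[c]b   (R,c)→(S,a,right)
state=S head=3 tape=aaaca[b]   (S,b)→(H,b,left)
state=H head=2 tape=aaac[a]b
After 14 steps: state H, head at 2, tape aaacab.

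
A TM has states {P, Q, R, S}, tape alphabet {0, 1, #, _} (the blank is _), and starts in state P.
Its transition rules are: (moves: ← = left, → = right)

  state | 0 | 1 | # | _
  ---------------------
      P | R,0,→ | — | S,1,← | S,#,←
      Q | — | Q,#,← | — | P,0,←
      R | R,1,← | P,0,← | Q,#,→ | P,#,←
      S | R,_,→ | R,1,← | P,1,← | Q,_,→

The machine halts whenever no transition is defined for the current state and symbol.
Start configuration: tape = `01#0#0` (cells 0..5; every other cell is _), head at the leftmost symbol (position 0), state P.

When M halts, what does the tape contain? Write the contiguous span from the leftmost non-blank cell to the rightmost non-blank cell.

##11#0#0

P | ___[0]1#0#0   read 0 → write 0, move →, go to R
R | ___0[1]#0#0   read 1 → write 0, move ←, go to P
P | ___[0]0#0#0   read 0 → write 0, move →, go to R
R | ___0[0]#0#0   read 0 → write 1, move ←, go to R
R | ___[0]1#0#0   read 0 → write 1, move ←, go to R
R | __[_]11#0#0   read _ → write #, move ←, go to P
P | _[_]#11#0#0   read _ → write #, move ←, go to S
S | [_]##11#0#0   read _ → write _, move →, go to Q
Q | _[#]#11#0#0
The non-blank tape span at halt is ##11#0#0.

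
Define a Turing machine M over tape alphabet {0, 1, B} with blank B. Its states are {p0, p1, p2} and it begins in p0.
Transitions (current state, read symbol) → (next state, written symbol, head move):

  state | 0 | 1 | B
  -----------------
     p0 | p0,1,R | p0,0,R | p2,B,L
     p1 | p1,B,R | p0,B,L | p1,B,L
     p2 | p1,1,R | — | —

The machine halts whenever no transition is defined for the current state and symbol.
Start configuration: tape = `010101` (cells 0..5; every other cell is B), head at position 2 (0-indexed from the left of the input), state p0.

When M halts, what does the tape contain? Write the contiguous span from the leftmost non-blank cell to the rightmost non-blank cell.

p0 | 01[0]101B   read 0 → write 1, move R, go to p0
p0 | 011[1]01B   read 1 → write 0, move R, go to p0
p0 | 0110[0]1B   read 0 → write 1, move R, go to p0
p0 | 01101[1]B   read 1 → write 0, move R, go to p0
p0 | 011010[B]   read B → write B, move L, go to p2
p2 | 01101[0]B   read 0 → write 1, move R, go to p1
p1 | 011011[B]   read B → write B, move L, go to p1
p1 | 01101[1]B   read 1 → write B, move L, go to p0
p0 | 0110[1]BB   read 1 → write 0, move R, go to p0
p0 | 01100[B]B   read B → write B, move L, go to p2
p2 | 0110[0]BB   read 0 → write 1, move R, go to p1
p1 | 01101[B]B   read B → write B, move L, go to p1
p1 | 0110[1]BB   read 1 → write B, move L, go to p0
p0 | 011[0]BBB   read 0 → write 1, move R, go to p0
p0 | 0111[B]BB   read B → write B, move L, go to p2
p2 | 011[1]BBB
The non-blank tape span at halt is 0111.

0111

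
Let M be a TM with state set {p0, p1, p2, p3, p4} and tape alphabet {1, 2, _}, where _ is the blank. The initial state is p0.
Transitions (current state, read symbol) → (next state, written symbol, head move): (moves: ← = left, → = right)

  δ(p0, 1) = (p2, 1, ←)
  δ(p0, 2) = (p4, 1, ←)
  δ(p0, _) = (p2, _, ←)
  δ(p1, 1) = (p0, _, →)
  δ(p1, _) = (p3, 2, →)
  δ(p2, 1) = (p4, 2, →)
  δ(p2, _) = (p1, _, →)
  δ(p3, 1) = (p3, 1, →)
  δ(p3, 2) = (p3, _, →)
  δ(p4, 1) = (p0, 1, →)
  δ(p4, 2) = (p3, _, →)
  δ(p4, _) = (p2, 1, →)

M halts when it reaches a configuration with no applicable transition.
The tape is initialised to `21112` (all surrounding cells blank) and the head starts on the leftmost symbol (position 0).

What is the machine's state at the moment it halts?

p3

p0 | _[2]1112____   read 2 → write 1, move ←, go to p4
p4 | [_]11112____   read _ → write 1, move →, go to p2
p2 | 1[1]1112____   read 1 → write 2, move →, go to p4
p4 | 12[1]112____   read 1 → write 1, move →, go to p0
p0 | 121[1]12____   read 1 → write 1, move ←, go to p2
p2 | 12[1]112____   read 1 → write 2, move →, go to p4
p4 | 122[1]12____   read 1 → write 1, move →, go to p0
p0 | 1221[1]2____   read 1 → write 1, move ←, go to p2
p2 | 122[1]12____   read 1 → write 2, move →, go to p4
p4 | 1222[1]2____   read 1 → write 1, move →, go to p0
p0 | 12221[2]____   read 2 → write 1, move ←, go to p4
p4 | 1222[1]1____   read 1 → write 1, move →, go to p0
p0 | 12221[1]____   read 1 → write 1, move ←, go to p2
p2 | 1222[1]1____   read 1 → write 2, move →, go to p4
p4 | 12222[1]____   read 1 → write 1, move →, go to p0
p0 | 122221[_]___   read _ → write _, move ←, go to p2
p2 | 12222[1]____   read 1 → write 2, move →, go to p4
p4 | 122222[_]___   read _ → write 1, move →, go to p2
p2 | 1222221[_]__   read _ → write _, move →, go to p1
p1 | 1222221_[_]_   read _ → write 2, move →, go to p3
p3 | 1222221_2[_]
No transition is defined for (p3, _); M halts in state p3.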